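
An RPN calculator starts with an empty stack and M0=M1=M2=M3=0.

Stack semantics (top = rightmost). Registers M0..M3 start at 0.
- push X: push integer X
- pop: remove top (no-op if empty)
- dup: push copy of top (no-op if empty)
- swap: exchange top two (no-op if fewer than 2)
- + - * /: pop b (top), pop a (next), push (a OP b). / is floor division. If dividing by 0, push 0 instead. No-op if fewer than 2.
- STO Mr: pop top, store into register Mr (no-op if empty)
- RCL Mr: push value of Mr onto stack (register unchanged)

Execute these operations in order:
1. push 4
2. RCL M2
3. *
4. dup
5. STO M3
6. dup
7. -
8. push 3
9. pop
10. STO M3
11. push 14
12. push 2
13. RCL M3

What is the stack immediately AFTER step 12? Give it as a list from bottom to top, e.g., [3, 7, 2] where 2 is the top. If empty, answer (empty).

After op 1 (push 4): stack=[4] mem=[0,0,0,0]
After op 2 (RCL M2): stack=[4,0] mem=[0,0,0,0]
After op 3 (*): stack=[0] mem=[0,0,0,0]
After op 4 (dup): stack=[0,0] mem=[0,0,0,0]
After op 5 (STO M3): stack=[0] mem=[0,0,0,0]
After op 6 (dup): stack=[0,0] mem=[0,0,0,0]
After op 7 (-): stack=[0] mem=[0,0,0,0]
After op 8 (push 3): stack=[0,3] mem=[0,0,0,0]
After op 9 (pop): stack=[0] mem=[0,0,0,0]
After op 10 (STO M3): stack=[empty] mem=[0,0,0,0]
After op 11 (push 14): stack=[14] mem=[0,0,0,0]
After op 12 (push 2): stack=[14,2] mem=[0,0,0,0]

[14, 2]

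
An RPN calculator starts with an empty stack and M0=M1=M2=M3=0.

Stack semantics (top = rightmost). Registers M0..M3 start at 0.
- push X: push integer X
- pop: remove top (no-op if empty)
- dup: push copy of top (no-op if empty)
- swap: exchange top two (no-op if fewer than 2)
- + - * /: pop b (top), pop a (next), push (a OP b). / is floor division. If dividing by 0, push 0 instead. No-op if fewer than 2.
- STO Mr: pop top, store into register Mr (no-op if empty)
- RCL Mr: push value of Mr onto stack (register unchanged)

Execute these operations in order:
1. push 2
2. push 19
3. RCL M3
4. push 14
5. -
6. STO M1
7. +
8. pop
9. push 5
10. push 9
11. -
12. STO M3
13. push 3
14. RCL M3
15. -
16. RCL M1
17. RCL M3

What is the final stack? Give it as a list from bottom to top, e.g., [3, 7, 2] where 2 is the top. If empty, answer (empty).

Answer: [7, -14, -4]

Derivation:
After op 1 (push 2): stack=[2] mem=[0,0,0,0]
After op 2 (push 19): stack=[2,19] mem=[0,0,0,0]
After op 3 (RCL M3): stack=[2,19,0] mem=[0,0,0,0]
After op 4 (push 14): stack=[2,19,0,14] mem=[0,0,0,0]
After op 5 (-): stack=[2,19,-14] mem=[0,0,0,0]
After op 6 (STO M1): stack=[2,19] mem=[0,-14,0,0]
After op 7 (+): stack=[21] mem=[0,-14,0,0]
After op 8 (pop): stack=[empty] mem=[0,-14,0,0]
After op 9 (push 5): stack=[5] mem=[0,-14,0,0]
After op 10 (push 9): stack=[5,9] mem=[0,-14,0,0]
After op 11 (-): stack=[-4] mem=[0,-14,0,0]
After op 12 (STO M3): stack=[empty] mem=[0,-14,0,-4]
After op 13 (push 3): stack=[3] mem=[0,-14,0,-4]
After op 14 (RCL M3): stack=[3,-4] mem=[0,-14,0,-4]
After op 15 (-): stack=[7] mem=[0,-14,0,-4]
After op 16 (RCL M1): stack=[7,-14] mem=[0,-14,0,-4]
After op 17 (RCL M3): stack=[7,-14,-4] mem=[0,-14,0,-4]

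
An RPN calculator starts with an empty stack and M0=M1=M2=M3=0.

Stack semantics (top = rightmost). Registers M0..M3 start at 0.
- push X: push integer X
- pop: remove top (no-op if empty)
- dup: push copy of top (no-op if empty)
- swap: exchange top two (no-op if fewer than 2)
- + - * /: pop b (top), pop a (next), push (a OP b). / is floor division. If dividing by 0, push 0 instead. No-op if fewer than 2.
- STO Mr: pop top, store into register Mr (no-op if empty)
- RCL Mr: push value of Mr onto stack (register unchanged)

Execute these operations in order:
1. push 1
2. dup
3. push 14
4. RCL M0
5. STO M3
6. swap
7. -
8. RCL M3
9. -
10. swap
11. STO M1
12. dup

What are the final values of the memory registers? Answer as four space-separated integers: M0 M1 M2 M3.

After op 1 (push 1): stack=[1] mem=[0,0,0,0]
After op 2 (dup): stack=[1,1] mem=[0,0,0,0]
After op 3 (push 14): stack=[1,1,14] mem=[0,0,0,0]
After op 4 (RCL M0): stack=[1,1,14,0] mem=[0,0,0,0]
After op 5 (STO M3): stack=[1,1,14] mem=[0,0,0,0]
After op 6 (swap): stack=[1,14,1] mem=[0,0,0,0]
After op 7 (-): stack=[1,13] mem=[0,0,0,0]
After op 8 (RCL M3): stack=[1,13,0] mem=[0,0,0,0]
After op 9 (-): stack=[1,13] mem=[0,0,0,0]
After op 10 (swap): stack=[13,1] mem=[0,0,0,0]
After op 11 (STO M1): stack=[13] mem=[0,1,0,0]
After op 12 (dup): stack=[13,13] mem=[0,1,0,0]

Answer: 0 1 0 0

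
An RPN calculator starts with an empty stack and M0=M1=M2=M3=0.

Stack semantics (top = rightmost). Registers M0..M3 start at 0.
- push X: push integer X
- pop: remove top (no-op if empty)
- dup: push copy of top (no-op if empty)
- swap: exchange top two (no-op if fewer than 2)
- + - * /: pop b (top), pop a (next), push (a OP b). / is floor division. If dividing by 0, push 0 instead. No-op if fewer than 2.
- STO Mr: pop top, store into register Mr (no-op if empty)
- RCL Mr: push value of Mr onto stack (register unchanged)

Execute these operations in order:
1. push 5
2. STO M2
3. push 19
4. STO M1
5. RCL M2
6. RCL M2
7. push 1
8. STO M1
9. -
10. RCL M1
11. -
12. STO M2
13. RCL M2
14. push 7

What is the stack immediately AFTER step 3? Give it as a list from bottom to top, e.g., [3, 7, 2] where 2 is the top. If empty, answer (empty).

After op 1 (push 5): stack=[5] mem=[0,0,0,0]
After op 2 (STO M2): stack=[empty] mem=[0,0,5,0]
After op 3 (push 19): stack=[19] mem=[0,0,5,0]

[19]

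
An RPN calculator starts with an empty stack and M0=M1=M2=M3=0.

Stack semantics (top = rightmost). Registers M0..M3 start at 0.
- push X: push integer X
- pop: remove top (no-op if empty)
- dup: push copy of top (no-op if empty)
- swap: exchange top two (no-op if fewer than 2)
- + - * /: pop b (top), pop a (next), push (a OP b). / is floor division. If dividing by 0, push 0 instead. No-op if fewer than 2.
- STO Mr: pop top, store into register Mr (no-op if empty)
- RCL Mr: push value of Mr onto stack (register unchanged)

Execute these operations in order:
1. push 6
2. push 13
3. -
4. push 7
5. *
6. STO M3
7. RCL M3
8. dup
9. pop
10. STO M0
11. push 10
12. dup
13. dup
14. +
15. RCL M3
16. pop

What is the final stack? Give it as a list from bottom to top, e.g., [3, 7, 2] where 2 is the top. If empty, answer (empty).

After op 1 (push 6): stack=[6] mem=[0,0,0,0]
After op 2 (push 13): stack=[6,13] mem=[0,0,0,0]
After op 3 (-): stack=[-7] mem=[0,0,0,0]
After op 4 (push 7): stack=[-7,7] mem=[0,0,0,0]
After op 5 (*): stack=[-49] mem=[0,0,0,0]
After op 6 (STO M3): stack=[empty] mem=[0,0,0,-49]
After op 7 (RCL M3): stack=[-49] mem=[0,0,0,-49]
After op 8 (dup): stack=[-49,-49] mem=[0,0,0,-49]
After op 9 (pop): stack=[-49] mem=[0,0,0,-49]
After op 10 (STO M0): stack=[empty] mem=[-49,0,0,-49]
After op 11 (push 10): stack=[10] mem=[-49,0,0,-49]
After op 12 (dup): stack=[10,10] mem=[-49,0,0,-49]
After op 13 (dup): stack=[10,10,10] mem=[-49,0,0,-49]
After op 14 (+): stack=[10,20] mem=[-49,0,0,-49]
After op 15 (RCL M3): stack=[10,20,-49] mem=[-49,0,0,-49]
After op 16 (pop): stack=[10,20] mem=[-49,0,0,-49]

Answer: [10, 20]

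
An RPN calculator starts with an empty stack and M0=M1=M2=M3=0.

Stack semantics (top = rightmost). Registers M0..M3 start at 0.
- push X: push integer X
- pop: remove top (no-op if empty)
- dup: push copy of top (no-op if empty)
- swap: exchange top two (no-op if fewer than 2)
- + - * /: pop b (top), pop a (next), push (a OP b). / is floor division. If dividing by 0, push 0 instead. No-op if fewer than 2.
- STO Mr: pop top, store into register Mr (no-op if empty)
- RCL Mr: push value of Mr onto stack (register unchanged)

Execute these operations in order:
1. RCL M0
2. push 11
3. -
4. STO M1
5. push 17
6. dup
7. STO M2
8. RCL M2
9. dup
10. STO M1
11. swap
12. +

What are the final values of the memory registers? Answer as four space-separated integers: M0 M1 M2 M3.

Answer: 0 17 17 0

Derivation:
After op 1 (RCL M0): stack=[0] mem=[0,0,0,0]
After op 2 (push 11): stack=[0,11] mem=[0,0,0,0]
After op 3 (-): stack=[-11] mem=[0,0,0,0]
After op 4 (STO M1): stack=[empty] mem=[0,-11,0,0]
After op 5 (push 17): stack=[17] mem=[0,-11,0,0]
After op 6 (dup): stack=[17,17] mem=[0,-11,0,0]
After op 7 (STO M2): stack=[17] mem=[0,-11,17,0]
After op 8 (RCL M2): stack=[17,17] mem=[0,-11,17,0]
After op 9 (dup): stack=[17,17,17] mem=[0,-11,17,0]
After op 10 (STO M1): stack=[17,17] mem=[0,17,17,0]
After op 11 (swap): stack=[17,17] mem=[0,17,17,0]
After op 12 (+): stack=[34] mem=[0,17,17,0]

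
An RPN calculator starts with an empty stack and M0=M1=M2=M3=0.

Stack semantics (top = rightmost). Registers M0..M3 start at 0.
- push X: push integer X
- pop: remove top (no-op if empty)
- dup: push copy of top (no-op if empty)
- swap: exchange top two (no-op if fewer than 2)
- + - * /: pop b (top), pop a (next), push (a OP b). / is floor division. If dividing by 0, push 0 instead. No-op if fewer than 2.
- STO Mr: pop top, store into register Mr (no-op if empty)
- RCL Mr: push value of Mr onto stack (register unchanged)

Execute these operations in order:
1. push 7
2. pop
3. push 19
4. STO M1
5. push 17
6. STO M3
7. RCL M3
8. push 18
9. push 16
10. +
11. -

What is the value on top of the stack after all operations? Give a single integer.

Answer: -17

Derivation:
After op 1 (push 7): stack=[7] mem=[0,0,0,0]
After op 2 (pop): stack=[empty] mem=[0,0,0,0]
After op 3 (push 19): stack=[19] mem=[0,0,0,0]
After op 4 (STO M1): stack=[empty] mem=[0,19,0,0]
After op 5 (push 17): stack=[17] mem=[0,19,0,0]
After op 6 (STO M3): stack=[empty] mem=[0,19,0,17]
After op 7 (RCL M3): stack=[17] mem=[0,19,0,17]
After op 8 (push 18): stack=[17,18] mem=[0,19,0,17]
After op 9 (push 16): stack=[17,18,16] mem=[0,19,0,17]
After op 10 (+): stack=[17,34] mem=[0,19,0,17]
After op 11 (-): stack=[-17] mem=[0,19,0,17]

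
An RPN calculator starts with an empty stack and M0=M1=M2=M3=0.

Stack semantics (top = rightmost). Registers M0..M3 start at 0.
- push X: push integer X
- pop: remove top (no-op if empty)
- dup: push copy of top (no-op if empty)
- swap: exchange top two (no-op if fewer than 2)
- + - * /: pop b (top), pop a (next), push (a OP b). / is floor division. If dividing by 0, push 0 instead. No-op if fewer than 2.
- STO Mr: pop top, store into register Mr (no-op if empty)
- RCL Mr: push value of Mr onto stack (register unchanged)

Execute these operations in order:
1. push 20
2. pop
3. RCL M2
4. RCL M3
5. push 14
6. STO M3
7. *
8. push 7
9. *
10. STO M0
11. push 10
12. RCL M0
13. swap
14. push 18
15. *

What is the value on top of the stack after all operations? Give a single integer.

After op 1 (push 20): stack=[20] mem=[0,0,0,0]
After op 2 (pop): stack=[empty] mem=[0,0,0,0]
After op 3 (RCL M2): stack=[0] mem=[0,0,0,0]
After op 4 (RCL M3): stack=[0,0] mem=[0,0,0,0]
After op 5 (push 14): stack=[0,0,14] mem=[0,0,0,0]
After op 6 (STO M3): stack=[0,0] mem=[0,0,0,14]
After op 7 (*): stack=[0] mem=[0,0,0,14]
After op 8 (push 7): stack=[0,7] mem=[0,0,0,14]
After op 9 (*): stack=[0] mem=[0,0,0,14]
After op 10 (STO M0): stack=[empty] mem=[0,0,0,14]
After op 11 (push 10): stack=[10] mem=[0,0,0,14]
After op 12 (RCL M0): stack=[10,0] mem=[0,0,0,14]
After op 13 (swap): stack=[0,10] mem=[0,0,0,14]
After op 14 (push 18): stack=[0,10,18] mem=[0,0,0,14]
After op 15 (*): stack=[0,180] mem=[0,0,0,14]

Answer: 180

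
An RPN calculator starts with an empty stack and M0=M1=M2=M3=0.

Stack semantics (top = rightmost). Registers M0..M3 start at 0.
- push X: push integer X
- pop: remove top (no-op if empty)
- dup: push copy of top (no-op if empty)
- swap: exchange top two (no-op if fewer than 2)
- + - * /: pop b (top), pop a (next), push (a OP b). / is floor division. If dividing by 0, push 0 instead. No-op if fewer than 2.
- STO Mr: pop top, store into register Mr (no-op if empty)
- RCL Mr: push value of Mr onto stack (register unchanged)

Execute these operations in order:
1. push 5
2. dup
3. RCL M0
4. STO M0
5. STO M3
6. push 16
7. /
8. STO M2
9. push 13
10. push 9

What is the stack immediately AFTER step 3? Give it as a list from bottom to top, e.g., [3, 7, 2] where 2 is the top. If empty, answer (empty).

After op 1 (push 5): stack=[5] mem=[0,0,0,0]
After op 2 (dup): stack=[5,5] mem=[0,0,0,0]
After op 3 (RCL M0): stack=[5,5,0] mem=[0,0,0,0]

[5, 5, 0]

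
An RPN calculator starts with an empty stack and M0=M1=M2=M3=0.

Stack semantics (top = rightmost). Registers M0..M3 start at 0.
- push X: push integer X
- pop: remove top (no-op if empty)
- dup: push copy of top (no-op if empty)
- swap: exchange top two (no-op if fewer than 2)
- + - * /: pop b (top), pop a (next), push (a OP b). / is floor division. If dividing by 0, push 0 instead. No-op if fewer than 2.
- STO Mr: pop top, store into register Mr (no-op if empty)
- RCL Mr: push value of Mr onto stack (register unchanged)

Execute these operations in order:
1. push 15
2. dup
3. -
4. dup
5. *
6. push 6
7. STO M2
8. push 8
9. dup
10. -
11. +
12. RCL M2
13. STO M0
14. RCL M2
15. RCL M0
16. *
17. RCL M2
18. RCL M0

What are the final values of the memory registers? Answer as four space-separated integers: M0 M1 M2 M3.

Answer: 6 0 6 0

Derivation:
After op 1 (push 15): stack=[15] mem=[0,0,0,0]
After op 2 (dup): stack=[15,15] mem=[0,0,0,0]
After op 3 (-): stack=[0] mem=[0,0,0,0]
After op 4 (dup): stack=[0,0] mem=[0,0,0,0]
After op 5 (*): stack=[0] mem=[0,0,0,0]
After op 6 (push 6): stack=[0,6] mem=[0,0,0,0]
After op 7 (STO M2): stack=[0] mem=[0,0,6,0]
After op 8 (push 8): stack=[0,8] mem=[0,0,6,0]
After op 9 (dup): stack=[0,8,8] mem=[0,0,6,0]
After op 10 (-): stack=[0,0] mem=[0,0,6,0]
After op 11 (+): stack=[0] mem=[0,0,6,0]
After op 12 (RCL M2): stack=[0,6] mem=[0,0,6,0]
After op 13 (STO M0): stack=[0] mem=[6,0,6,0]
After op 14 (RCL M2): stack=[0,6] mem=[6,0,6,0]
After op 15 (RCL M0): stack=[0,6,6] mem=[6,0,6,0]
After op 16 (*): stack=[0,36] mem=[6,0,6,0]
After op 17 (RCL M2): stack=[0,36,6] mem=[6,0,6,0]
After op 18 (RCL M0): stack=[0,36,6,6] mem=[6,0,6,0]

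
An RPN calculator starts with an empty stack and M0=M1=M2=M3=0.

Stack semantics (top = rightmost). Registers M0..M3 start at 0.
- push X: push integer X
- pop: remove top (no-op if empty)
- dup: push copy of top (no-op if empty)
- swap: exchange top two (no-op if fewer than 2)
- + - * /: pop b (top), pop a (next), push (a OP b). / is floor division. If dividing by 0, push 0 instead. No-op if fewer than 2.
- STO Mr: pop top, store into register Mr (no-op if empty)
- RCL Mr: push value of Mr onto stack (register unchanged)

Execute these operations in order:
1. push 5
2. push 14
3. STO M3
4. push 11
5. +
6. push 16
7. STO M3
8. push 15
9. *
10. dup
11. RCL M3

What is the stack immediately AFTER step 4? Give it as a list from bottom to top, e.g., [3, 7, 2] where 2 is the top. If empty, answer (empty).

After op 1 (push 5): stack=[5] mem=[0,0,0,0]
After op 2 (push 14): stack=[5,14] mem=[0,0,0,0]
After op 3 (STO M3): stack=[5] mem=[0,0,0,14]
After op 4 (push 11): stack=[5,11] mem=[0,0,0,14]

[5, 11]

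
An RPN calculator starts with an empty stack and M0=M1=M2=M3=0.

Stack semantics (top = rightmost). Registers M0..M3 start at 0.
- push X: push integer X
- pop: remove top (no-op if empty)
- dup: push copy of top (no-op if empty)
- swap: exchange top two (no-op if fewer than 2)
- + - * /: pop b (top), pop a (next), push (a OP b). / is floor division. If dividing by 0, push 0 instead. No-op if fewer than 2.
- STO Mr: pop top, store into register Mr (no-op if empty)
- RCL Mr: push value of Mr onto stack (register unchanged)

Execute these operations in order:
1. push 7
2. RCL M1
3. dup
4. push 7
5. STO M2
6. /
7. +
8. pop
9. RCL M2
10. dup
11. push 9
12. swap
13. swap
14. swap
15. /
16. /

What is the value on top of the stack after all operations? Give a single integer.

Answer: 7

Derivation:
After op 1 (push 7): stack=[7] mem=[0,0,0,0]
After op 2 (RCL M1): stack=[7,0] mem=[0,0,0,0]
After op 3 (dup): stack=[7,0,0] mem=[0,0,0,0]
After op 4 (push 7): stack=[7,0,0,7] mem=[0,0,0,0]
After op 5 (STO M2): stack=[7,0,0] mem=[0,0,7,0]
After op 6 (/): stack=[7,0] mem=[0,0,7,0]
After op 7 (+): stack=[7] mem=[0,0,7,0]
After op 8 (pop): stack=[empty] mem=[0,0,7,0]
After op 9 (RCL M2): stack=[7] mem=[0,0,7,0]
After op 10 (dup): stack=[7,7] mem=[0,0,7,0]
After op 11 (push 9): stack=[7,7,9] mem=[0,0,7,0]
After op 12 (swap): stack=[7,9,7] mem=[0,0,7,0]
After op 13 (swap): stack=[7,7,9] mem=[0,0,7,0]
After op 14 (swap): stack=[7,9,7] mem=[0,0,7,0]
After op 15 (/): stack=[7,1] mem=[0,0,7,0]
After op 16 (/): stack=[7] mem=[0,0,7,0]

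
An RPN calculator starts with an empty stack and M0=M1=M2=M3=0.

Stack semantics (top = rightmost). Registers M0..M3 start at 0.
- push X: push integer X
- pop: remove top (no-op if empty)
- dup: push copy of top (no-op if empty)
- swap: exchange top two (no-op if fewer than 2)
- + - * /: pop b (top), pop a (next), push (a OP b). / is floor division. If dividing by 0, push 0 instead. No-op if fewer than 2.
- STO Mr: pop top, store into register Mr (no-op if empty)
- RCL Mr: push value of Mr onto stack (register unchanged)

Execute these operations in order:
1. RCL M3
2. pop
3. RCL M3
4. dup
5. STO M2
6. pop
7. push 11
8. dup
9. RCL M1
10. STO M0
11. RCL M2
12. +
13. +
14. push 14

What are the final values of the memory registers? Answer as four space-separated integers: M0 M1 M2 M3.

Answer: 0 0 0 0

Derivation:
After op 1 (RCL M3): stack=[0] mem=[0,0,0,0]
After op 2 (pop): stack=[empty] mem=[0,0,0,0]
After op 3 (RCL M3): stack=[0] mem=[0,0,0,0]
After op 4 (dup): stack=[0,0] mem=[0,0,0,0]
After op 5 (STO M2): stack=[0] mem=[0,0,0,0]
After op 6 (pop): stack=[empty] mem=[0,0,0,0]
After op 7 (push 11): stack=[11] mem=[0,0,0,0]
After op 8 (dup): stack=[11,11] mem=[0,0,0,0]
After op 9 (RCL M1): stack=[11,11,0] mem=[0,0,0,0]
After op 10 (STO M0): stack=[11,11] mem=[0,0,0,0]
After op 11 (RCL M2): stack=[11,11,0] mem=[0,0,0,0]
After op 12 (+): stack=[11,11] mem=[0,0,0,0]
After op 13 (+): stack=[22] mem=[0,0,0,0]
After op 14 (push 14): stack=[22,14] mem=[0,0,0,0]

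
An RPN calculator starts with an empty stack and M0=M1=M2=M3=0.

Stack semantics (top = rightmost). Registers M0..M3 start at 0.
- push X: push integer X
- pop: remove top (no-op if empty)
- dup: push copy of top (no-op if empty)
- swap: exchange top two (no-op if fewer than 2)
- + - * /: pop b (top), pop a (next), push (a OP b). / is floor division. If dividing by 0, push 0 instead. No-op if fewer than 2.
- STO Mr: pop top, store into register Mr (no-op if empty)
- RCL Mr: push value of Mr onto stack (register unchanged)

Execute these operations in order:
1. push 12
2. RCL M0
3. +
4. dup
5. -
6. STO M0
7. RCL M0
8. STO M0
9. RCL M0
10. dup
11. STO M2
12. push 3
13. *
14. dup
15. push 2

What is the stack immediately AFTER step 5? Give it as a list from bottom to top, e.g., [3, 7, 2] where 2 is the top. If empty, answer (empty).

After op 1 (push 12): stack=[12] mem=[0,0,0,0]
After op 2 (RCL M0): stack=[12,0] mem=[0,0,0,0]
After op 3 (+): stack=[12] mem=[0,0,0,0]
After op 4 (dup): stack=[12,12] mem=[0,0,0,0]
After op 5 (-): stack=[0] mem=[0,0,0,0]

[0]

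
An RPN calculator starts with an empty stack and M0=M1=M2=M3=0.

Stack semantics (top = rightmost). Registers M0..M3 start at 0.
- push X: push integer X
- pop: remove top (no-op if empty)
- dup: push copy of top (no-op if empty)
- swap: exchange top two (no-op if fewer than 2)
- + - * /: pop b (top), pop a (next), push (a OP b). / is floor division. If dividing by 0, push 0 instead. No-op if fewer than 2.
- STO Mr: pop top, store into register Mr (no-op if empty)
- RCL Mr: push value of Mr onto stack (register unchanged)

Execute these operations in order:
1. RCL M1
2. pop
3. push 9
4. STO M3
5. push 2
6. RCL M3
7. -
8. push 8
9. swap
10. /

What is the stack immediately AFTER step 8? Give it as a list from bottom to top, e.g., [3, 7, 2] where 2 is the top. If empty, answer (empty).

After op 1 (RCL M1): stack=[0] mem=[0,0,0,0]
After op 2 (pop): stack=[empty] mem=[0,0,0,0]
After op 3 (push 9): stack=[9] mem=[0,0,0,0]
After op 4 (STO M3): stack=[empty] mem=[0,0,0,9]
After op 5 (push 2): stack=[2] mem=[0,0,0,9]
After op 6 (RCL M3): stack=[2,9] mem=[0,0,0,9]
After op 7 (-): stack=[-7] mem=[0,0,0,9]
After op 8 (push 8): stack=[-7,8] mem=[0,0,0,9]

[-7, 8]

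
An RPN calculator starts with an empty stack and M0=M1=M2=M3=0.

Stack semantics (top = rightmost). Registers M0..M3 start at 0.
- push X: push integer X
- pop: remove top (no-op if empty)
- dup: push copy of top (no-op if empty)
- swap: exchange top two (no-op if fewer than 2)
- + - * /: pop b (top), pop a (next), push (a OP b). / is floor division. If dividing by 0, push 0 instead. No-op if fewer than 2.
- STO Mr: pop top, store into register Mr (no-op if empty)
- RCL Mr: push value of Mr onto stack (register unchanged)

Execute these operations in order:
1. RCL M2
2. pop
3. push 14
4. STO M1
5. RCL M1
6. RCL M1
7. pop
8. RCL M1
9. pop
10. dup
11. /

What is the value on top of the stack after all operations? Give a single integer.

Answer: 1

Derivation:
After op 1 (RCL M2): stack=[0] mem=[0,0,0,0]
After op 2 (pop): stack=[empty] mem=[0,0,0,0]
After op 3 (push 14): stack=[14] mem=[0,0,0,0]
After op 4 (STO M1): stack=[empty] mem=[0,14,0,0]
After op 5 (RCL M1): stack=[14] mem=[0,14,0,0]
After op 6 (RCL M1): stack=[14,14] mem=[0,14,0,0]
After op 7 (pop): stack=[14] mem=[0,14,0,0]
After op 8 (RCL M1): stack=[14,14] mem=[0,14,0,0]
After op 9 (pop): stack=[14] mem=[0,14,0,0]
After op 10 (dup): stack=[14,14] mem=[0,14,0,0]
After op 11 (/): stack=[1] mem=[0,14,0,0]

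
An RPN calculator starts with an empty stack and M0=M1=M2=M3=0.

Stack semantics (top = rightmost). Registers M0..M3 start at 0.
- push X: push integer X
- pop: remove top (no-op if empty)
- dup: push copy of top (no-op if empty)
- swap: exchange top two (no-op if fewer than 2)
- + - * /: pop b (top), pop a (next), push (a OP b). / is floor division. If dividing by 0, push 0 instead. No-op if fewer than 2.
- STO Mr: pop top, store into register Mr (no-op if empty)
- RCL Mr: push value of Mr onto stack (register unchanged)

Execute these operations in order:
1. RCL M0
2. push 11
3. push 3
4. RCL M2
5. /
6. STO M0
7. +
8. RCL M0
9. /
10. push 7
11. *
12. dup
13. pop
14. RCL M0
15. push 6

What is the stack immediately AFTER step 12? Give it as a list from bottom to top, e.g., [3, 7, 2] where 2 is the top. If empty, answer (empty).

After op 1 (RCL M0): stack=[0] mem=[0,0,0,0]
After op 2 (push 11): stack=[0,11] mem=[0,0,0,0]
After op 3 (push 3): stack=[0,11,3] mem=[0,0,0,0]
After op 4 (RCL M2): stack=[0,11,3,0] mem=[0,0,0,0]
After op 5 (/): stack=[0,11,0] mem=[0,0,0,0]
After op 6 (STO M0): stack=[0,11] mem=[0,0,0,0]
After op 7 (+): stack=[11] mem=[0,0,0,0]
After op 8 (RCL M0): stack=[11,0] mem=[0,0,0,0]
After op 9 (/): stack=[0] mem=[0,0,0,0]
After op 10 (push 7): stack=[0,7] mem=[0,0,0,0]
After op 11 (*): stack=[0] mem=[0,0,0,0]
After op 12 (dup): stack=[0,0] mem=[0,0,0,0]

[0, 0]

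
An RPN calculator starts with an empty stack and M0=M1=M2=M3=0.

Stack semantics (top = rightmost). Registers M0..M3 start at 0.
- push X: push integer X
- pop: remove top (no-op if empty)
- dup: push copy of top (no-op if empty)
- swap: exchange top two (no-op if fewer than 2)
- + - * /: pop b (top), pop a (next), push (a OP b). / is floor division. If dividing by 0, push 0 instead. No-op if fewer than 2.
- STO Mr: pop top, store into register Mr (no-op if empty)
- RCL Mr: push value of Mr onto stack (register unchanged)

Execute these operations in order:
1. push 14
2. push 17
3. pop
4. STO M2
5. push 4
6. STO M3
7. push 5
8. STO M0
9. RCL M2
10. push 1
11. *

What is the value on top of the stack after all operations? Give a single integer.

Answer: 14

Derivation:
After op 1 (push 14): stack=[14] mem=[0,0,0,0]
After op 2 (push 17): stack=[14,17] mem=[0,0,0,0]
After op 3 (pop): stack=[14] mem=[0,0,0,0]
After op 4 (STO M2): stack=[empty] mem=[0,0,14,0]
After op 5 (push 4): stack=[4] mem=[0,0,14,0]
After op 6 (STO M3): stack=[empty] mem=[0,0,14,4]
After op 7 (push 5): stack=[5] mem=[0,0,14,4]
After op 8 (STO M0): stack=[empty] mem=[5,0,14,4]
After op 9 (RCL M2): stack=[14] mem=[5,0,14,4]
After op 10 (push 1): stack=[14,1] mem=[5,0,14,4]
After op 11 (*): stack=[14] mem=[5,0,14,4]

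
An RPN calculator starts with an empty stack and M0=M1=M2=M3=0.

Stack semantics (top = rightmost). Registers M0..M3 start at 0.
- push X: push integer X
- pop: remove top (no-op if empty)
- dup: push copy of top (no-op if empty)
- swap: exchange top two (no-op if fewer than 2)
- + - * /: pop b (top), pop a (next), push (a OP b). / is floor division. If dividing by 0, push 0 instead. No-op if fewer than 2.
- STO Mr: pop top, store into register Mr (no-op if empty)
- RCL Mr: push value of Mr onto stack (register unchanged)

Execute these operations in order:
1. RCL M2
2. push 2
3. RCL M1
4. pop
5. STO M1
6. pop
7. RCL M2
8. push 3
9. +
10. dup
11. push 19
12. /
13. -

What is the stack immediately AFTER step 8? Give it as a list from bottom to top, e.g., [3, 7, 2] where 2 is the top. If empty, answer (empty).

After op 1 (RCL M2): stack=[0] mem=[0,0,0,0]
After op 2 (push 2): stack=[0,2] mem=[0,0,0,0]
After op 3 (RCL M1): stack=[0,2,0] mem=[0,0,0,0]
After op 4 (pop): stack=[0,2] mem=[0,0,0,0]
After op 5 (STO M1): stack=[0] mem=[0,2,0,0]
After op 6 (pop): stack=[empty] mem=[0,2,0,0]
After op 7 (RCL M2): stack=[0] mem=[0,2,0,0]
After op 8 (push 3): stack=[0,3] mem=[0,2,0,0]

[0, 3]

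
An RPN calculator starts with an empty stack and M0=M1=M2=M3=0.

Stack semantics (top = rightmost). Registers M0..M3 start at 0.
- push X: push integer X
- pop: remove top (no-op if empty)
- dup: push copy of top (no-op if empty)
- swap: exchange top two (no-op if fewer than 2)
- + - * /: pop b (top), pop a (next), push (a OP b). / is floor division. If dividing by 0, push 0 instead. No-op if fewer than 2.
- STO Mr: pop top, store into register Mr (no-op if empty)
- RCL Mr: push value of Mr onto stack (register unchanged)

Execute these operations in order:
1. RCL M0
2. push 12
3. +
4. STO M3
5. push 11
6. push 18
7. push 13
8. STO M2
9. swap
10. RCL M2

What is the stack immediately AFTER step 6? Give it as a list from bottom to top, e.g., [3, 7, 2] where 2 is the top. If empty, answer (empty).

After op 1 (RCL M0): stack=[0] mem=[0,0,0,0]
After op 2 (push 12): stack=[0,12] mem=[0,0,0,0]
After op 3 (+): stack=[12] mem=[0,0,0,0]
After op 4 (STO M3): stack=[empty] mem=[0,0,0,12]
After op 5 (push 11): stack=[11] mem=[0,0,0,12]
After op 6 (push 18): stack=[11,18] mem=[0,0,0,12]

[11, 18]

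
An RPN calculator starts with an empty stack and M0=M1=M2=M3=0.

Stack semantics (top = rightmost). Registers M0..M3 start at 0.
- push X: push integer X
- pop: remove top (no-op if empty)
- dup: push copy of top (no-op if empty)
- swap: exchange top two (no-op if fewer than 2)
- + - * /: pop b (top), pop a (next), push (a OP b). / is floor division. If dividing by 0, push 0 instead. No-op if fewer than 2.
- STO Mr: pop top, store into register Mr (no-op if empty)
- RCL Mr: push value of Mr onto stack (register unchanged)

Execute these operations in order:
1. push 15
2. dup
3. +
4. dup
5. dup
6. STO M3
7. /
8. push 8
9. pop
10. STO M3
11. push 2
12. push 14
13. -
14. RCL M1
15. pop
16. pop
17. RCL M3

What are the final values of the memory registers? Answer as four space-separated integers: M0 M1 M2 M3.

Answer: 0 0 0 1

Derivation:
After op 1 (push 15): stack=[15] mem=[0,0,0,0]
After op 2 (dup): stack=[15,15] mem=[0,0,0,0]
After op 3 (+): stack=[30] mem=[0,0,0,0]
After op 4 (dup): stack=[30,30] mem=[0,0,0,0]
After op 5 (dup): stack=[30,30,30] mem=[0,0,0,0]
After op 6 (STO M3): stack=[30,30] mem=[0,0,0,30]
After op 7 (/): stack=[1] mem=[0,0,0,30]
After op 8 (push 8): stack=[1,8] mem=[0,0,0,30]
After op 9 (pop): stack=[1] mem=[0,0,0,30]
After op 10 (STO M3): stack=[empty] mem=[0,0,0,1]
After op 11 (push 2): stack=[2] mem=[0,0,0,1]
After op 12 (push 14): stack=[2,14] mem=[0,0,0,1]
After op 13 (-): stack=[-12] mem=[0,0,0,1]
After op 14 (RCL M1): stack=[-12,0] mem=[0,0,0,1]
After op 15 (pop): stack=[-12] mem=[0,0,0,1]
After op 16 (pop): stack=[empty] mem=[0,0,0,1]
After op 17 (RCL M3): stack=[1] mem=[0,0,0,1]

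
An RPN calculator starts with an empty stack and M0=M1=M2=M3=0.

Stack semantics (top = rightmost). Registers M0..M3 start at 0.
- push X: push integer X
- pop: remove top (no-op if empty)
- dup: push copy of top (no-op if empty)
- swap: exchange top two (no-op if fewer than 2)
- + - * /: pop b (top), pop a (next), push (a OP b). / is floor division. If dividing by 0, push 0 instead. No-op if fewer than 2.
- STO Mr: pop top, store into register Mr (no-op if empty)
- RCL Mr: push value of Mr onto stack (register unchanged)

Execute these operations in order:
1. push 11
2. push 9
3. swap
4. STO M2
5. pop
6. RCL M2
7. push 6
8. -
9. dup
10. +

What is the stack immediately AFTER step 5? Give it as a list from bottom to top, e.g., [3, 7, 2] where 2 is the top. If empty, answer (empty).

After op 1 (push 11): stack=[11] mem=[0,0,0,0]
After op 2 (push 9): stack=[11,9] mem=[0,0,0,0]
After op 3 (swap): stack=[9,11] mem=[0,0,0,0]
After op 4 (STO M2): stack=[9] mem=[0,0,11,0]
After op 5 (pop): stack=[empty] mem=[0,0,11,0]

(empty)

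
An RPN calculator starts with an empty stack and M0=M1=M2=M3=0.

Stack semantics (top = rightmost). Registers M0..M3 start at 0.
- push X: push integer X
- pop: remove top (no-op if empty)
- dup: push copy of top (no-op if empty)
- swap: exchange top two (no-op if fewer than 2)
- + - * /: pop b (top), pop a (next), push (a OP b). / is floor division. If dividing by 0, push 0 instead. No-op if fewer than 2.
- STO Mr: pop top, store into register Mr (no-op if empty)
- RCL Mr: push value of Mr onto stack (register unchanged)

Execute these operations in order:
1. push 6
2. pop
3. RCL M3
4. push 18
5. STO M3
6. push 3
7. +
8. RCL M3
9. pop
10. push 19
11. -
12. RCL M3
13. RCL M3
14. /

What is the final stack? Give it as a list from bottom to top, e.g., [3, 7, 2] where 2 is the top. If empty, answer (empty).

Answer: [-16, 1]

Derivation:
After op 1 (push 6): stack=[6] mem=[0,0,0,0]
After op 2 (pop): stack=[empty] mem=[0,0,0,0]
After op 3 (RCL M3): stack=[0] mem=[0,0,0,0]
After op 4 (push 18): stack=[0,18] mem=[0,0,0,0]
After op 5 (STO M3): stack=[0] mem=[0,0,0,18]
After op 6 (push 3): stack=[0,3] mem=[0,0,0,18]
After op 7 (+): stack=[3] mem=[0,0,0,18]
After op 8 (RCL M3): stack=[3,18] mem=[0,0,0,18]
After op 9 (pop): stack=[3] mem=[0,0,0,18]
After op 10 (push 19): stack=[3,19] mem=[0,0,0,18]
After op 11 (-): stack=[-16] mem=[0,0,0,18]
After op 12 (RCL M3): stack=[-16,18] mem=[0,0,0,18]
After op 13 (RCL M3): stack=[-16,18,18] mem=[0,0,0,18]
After op 14 (/): stack=[-16,1] mem=[0,0,0,18]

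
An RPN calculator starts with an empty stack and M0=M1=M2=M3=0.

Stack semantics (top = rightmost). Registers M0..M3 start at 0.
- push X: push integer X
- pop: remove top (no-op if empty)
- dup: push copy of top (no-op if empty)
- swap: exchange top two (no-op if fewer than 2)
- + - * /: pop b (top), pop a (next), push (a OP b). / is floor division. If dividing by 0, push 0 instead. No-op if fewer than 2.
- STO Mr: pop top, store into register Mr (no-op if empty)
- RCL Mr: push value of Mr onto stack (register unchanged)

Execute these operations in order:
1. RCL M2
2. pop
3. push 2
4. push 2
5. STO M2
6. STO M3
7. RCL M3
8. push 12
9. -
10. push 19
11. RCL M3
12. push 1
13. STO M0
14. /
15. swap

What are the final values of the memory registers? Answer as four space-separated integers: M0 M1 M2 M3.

Answer: 1 0 2 2

Derivation:
After op 1 (RCL M2): stack=[0] mem=[0,0,0,0]
After op 2 (pop): stack=[empty] mem=[0,0,0,0]
After op 3 (push 2): stack=[2] mem=[0,0,0,0]
After op 4 (push 2): stack=[2,2] mem=[0,0,0,0]
After op 5 (STO M2): stack=[2] mem=[0,0,2,0]
After op 6 (STO M3): stack=[empty] mem=[0,0,2,2]
After op 7 (RCL M3): stack=[2] mem=[0,0,2,2]
After op 8 (push 12): stack=[2,12] mem=[0,0,2,2]
After op 9 (-): stack=[-10] mem=[0,0,2,2]
After op 10 (push 19): stack=[-10,19] mem=[0,0,2,2]
After op 11 (RCL M3): stack=[-10,19,2] mem=[0,0,2,2]
After op 12 (push 1): stack=[-10,19,2,1] mem=[0,0,2,2]
After op 13 (STO M0): stack=[-10,19,2] mem=[1,0,2,2]
After op 14 (/): stack=[-10,9] mem=[1,0,2,2]
After op 15 (swap): stack=[9,-10] mem=[1,0,2,2]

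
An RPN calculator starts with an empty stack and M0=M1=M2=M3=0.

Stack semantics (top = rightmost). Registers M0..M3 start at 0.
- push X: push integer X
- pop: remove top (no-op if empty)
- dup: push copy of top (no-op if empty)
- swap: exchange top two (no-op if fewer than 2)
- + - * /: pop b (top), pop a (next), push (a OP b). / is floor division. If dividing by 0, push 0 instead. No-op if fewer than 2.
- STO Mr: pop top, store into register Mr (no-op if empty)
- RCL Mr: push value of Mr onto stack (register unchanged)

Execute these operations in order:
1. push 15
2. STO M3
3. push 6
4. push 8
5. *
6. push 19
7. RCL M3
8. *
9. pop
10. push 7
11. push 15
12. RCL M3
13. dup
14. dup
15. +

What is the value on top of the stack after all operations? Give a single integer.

After op 1 (push 15): stack=[15] mem=[0,0,0,0]
After op 2 (STO M3): stack=[empty] mem=[0,0,0,15]
After op 3 (push 6): stack=[6] mem=[0,0,0,15]
After op 4 (push 8): stack=[6,8] mem=[0,0,0,15]
After op 5 (*): stack=[48] mem=[0,0,0,15]
After op 6 (push 19): stack=[48,19] mem=[0,0,0,15]
After op 7 (RCL M3): stack=[48,19,15] mem=[0,0,0,15]
After op 8 (*): stack=[48,285] mem=[0,0,0,15]
After op 9 (pop): stack=[48] mem=[0,0,0,15]
After op 10 (push 7): stack=[48,7] mem=[0,0,0,15]
After op 11 (push 15): stack=[48,7,15] mem=[0,0,0,15]
After op 12 (RCL M3): stack=[48,7,15,15] mem=[0,0,0,15]
After op 13 (dup): stack=[48,7,15,15,15] mem=[0,0,0,15]
After op 14 (dup): stack=[48,7,15,15,15,15] mem=[0,0,0,15]
After op 15 (+): stack=[48,7,15,15,30] mem=[0,0,0,15]

Answer: 30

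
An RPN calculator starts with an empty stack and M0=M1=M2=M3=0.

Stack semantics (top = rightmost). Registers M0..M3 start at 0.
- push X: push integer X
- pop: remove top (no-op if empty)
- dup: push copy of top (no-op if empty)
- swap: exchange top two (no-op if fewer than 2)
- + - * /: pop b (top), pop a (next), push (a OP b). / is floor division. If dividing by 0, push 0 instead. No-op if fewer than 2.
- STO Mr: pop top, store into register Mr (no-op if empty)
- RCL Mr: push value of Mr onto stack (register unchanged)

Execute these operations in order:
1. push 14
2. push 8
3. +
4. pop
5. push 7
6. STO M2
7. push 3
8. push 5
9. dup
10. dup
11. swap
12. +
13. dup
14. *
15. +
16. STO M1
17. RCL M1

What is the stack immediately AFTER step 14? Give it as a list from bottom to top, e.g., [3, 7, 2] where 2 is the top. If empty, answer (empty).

After op 1 (push 14): stack=[14] mem=[0,0,0,0]
After op 2 (push 8): stack=[14,8] mem=[0,0,0,0]
After op 3 (+): stack=[22] mem=[0,0,0,0]
After op 4 (pop): stack=[empty] mem=[0,0,0,0]
After op 5 (push 7): stack=[7] mem=[0,0,0,0]
After op 6 (STO M2): stack=[empty] mem=[0,0,7,0]
After op 7 (push 3): stack=[3] mem=[0,0,7,0]
After op 8 (push 5): stack=[3,5] mem=[0,0,7,0]
After op 9 (dup): stack=[3,5,5] mem=[0,0,7,0]
After op 10 (dup): stack=[3,5,5,5] mem=[0,0,7,0]
After op 11 (swap): stack=[3,5,5,5] mem=[0,0,7,0]
After op 12 (+): stack=[3,5,10] mem=[0,0,7,0]
After op 13 (dup): stack=[3,5,10,10] mem=[0,0,7,0]
After op 14 (*): stack=[3,5,100] mem=[0,0,7,0]

[3, 5, 100]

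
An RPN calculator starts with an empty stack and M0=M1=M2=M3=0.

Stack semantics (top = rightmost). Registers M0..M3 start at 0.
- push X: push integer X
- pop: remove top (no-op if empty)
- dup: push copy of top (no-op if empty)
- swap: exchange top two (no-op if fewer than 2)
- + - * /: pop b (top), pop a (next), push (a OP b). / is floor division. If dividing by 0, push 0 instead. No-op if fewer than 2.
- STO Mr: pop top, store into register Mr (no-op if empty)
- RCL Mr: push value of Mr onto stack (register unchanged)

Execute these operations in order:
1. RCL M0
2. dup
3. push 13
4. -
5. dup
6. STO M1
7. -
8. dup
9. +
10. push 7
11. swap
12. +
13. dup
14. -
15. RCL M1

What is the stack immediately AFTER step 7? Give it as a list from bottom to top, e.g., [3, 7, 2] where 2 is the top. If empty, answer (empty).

After op 1 (RCL M0): stack=[0] mem=[0,0,0,0]
After op 2 (dup): stack=[0,0] mem=[0,0,0,0]
After op 3 (push 13): stack=[0,0,13] mem=[0,0,0,0]
After op 4 (-): stack=[0,-13] mem=[0,0,0,0]
After op 5 (dup): stack=[0,-13,-13] mem=[0,0,0,0]
After op 6 (STO M1): stack=[0,-13] mem=[0,-13,0,0]
After op 7 (-): stack=[13] mem=[0,-13,0,0]

[13]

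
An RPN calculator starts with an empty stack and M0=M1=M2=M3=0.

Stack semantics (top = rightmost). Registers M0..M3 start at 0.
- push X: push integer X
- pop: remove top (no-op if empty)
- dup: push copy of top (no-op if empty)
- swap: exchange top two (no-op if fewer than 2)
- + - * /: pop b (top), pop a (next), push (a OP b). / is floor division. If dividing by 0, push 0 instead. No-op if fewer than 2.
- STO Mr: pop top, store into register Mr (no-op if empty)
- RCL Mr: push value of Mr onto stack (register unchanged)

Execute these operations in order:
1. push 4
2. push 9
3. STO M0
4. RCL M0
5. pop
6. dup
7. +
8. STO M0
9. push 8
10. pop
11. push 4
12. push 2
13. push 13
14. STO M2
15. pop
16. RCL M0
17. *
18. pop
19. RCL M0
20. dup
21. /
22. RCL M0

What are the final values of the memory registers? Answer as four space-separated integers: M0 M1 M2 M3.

Answer: 8 0 13 0

Derivation:
After op 1 (push 4): stack=[4] mem=[0,0,0,0]
After op 2 (push 9): stack=[4,9] mem=[0,0,0,0]
After op 3 (STO M0): stack=[4] mem=[9,0,0,0]
After op 4 (RCL M0): stack=[4,9] mem=[9,0,0,0]
After op 5 (pop): stack=[4] mem=[9,0,0,0]
After op 6 (dup): stack=[4,4] mem=[9,0,0,0]
After op 7 (+): stack=[8] mem=[9,0,0,0]
After op 8 (STO M0): stack=[empty] mem=[8,0,0,0]
After op 9 (push 8): stack=[8] mem=[8,0,0,0]
After op 10 (pop): stack=[empty] mem=[8,0,0,0]
After op 11 (push 4): stack=[4] mem=[8,0,0,0]
After op 12 (push 2): stack=[4,2] mem=[8,0,0,0]
After op 13 (push 13): stack=[4,2,13] mem=[8,0,0,0]
After op 14 (STO M2): stack=[4,2] mem=[8,0,13,0]
After op 15 (pop): stack=[4] mem=[8,0,13,0]
After op 16 (RCL M0): stack=[4,8] mem=[8,0,13,0]
After op 17 (*): stack=[32] mem=[8,0,13,0]
After op 18 (pop): stack=[empty] mem=[8,0,13,0]
After op 19 (RCL M0): stack=[8] mem=[8,0,13,0]
After op 20 (dup): stack=[8,8] mem=[8,0,13,0]
After op 21 (/): stack=[1] mem=[8,0,13,0]
After op 22 (RCL M0): stack=[1,8] mem=[8,0,13,0]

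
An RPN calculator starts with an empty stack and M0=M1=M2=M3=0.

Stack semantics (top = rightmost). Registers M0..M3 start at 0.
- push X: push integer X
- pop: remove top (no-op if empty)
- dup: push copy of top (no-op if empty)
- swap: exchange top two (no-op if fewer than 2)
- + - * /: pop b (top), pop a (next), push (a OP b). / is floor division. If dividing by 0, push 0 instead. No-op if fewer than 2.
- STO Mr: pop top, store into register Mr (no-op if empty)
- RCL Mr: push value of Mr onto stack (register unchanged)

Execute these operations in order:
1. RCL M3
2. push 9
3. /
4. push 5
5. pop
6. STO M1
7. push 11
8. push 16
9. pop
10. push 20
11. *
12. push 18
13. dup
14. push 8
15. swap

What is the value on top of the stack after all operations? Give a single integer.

After op 1 (RCL M3): stack=[0] mem=[0,0,0,0]
After op 2 (push 9): stack=[0,9] mem=[0,0,0,0]
After op 3 (/): stack=[0] mem=[0,0,0,0]
After op 4 (push 5): stack=[0,5] mem=[0,0,0,0]
After op 5 (pop): stack=[0] mem=[0,0,0,0]
After op 6 (STO M1): stack=[empty] mem=[0,0,0,0]
After op 7 (push 11): stack=[11] mem=[0,0,0,0]
After op 8 (push 16): stack=[11,16] mem=[0,0,0,0]
After op 9 (pop): stack=[11] mem=[0,0,0,0]
After op 10 (push 20): stack=[11,20] mem=[0,0,0,0]
After op 11 (*): stack=[220] mem=[0,0,0,0]
After op 12 (push 18): stack=[220,18] mem=[0,0,0,0]
After op 13 (dup): stack=[220,18,18] mem=[0,0,0,0]
After op 14 (push 8): stack=[220,18,18,8] mem=[0,0,0,0]
After op 15 (swap): stack=[220,18,8,18] mem=[0,0,0,0]

Answer: 18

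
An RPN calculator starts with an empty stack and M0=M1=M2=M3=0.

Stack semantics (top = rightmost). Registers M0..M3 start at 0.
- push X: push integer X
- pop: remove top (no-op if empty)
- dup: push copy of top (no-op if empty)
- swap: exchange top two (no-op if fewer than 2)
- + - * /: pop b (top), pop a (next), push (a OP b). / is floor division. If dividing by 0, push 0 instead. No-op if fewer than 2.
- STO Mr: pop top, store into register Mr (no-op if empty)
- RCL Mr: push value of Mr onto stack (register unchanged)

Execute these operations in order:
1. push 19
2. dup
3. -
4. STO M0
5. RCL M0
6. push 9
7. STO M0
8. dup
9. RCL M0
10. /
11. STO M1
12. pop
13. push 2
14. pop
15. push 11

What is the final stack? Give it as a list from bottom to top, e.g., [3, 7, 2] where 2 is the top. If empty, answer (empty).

After op 1 (push 19): stack=[19] mem=[0,0,0,0]
After op 2 (dup): stack=[19,19] mem=[0,0,0,0]
After op 3 (-): stack=[0] mem=[0,0,0,0]
After op 4 (STO M0): stack=[empty] mem=[0,0,0,0]
After op 5 (RCL M0): stack=[0] mem=[0,0,0,0]
After op 6 (push 9): stack=[0,9] mem=[0,0,0,0]
After op 7 (STO M0): stack=[0] mem=[9,0,0,0]
After op 8 (dup): stack=[0,0] mem=[9,0,0,0]
After op 9 (RCL M0): stack=[0,0,9] mem=[9,0,0,0]
After op 10 (/): stack=[0,0] mem=[9,0,0,0]
After op 11 (STO M1): stack=[0] mem=[9,0,0,0]
After op 12 (pop): stack=[empty] mem=[9,0,0,0]
After op 13 (push 2): stack=[2] mem=[9,0,0,0]
After op 14 (pop): stack=[empty] mem=[9,0,0,0]
After op 15 (push 11): stack=[11] mem=[9,0,0,0]

Answer: [11]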